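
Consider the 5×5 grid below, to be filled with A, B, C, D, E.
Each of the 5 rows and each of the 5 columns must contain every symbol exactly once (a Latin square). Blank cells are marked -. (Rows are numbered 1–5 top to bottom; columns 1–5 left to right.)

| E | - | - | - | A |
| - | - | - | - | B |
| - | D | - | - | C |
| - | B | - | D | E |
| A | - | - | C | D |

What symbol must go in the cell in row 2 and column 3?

Row 1, column 2: row 1 has {A, E} and column 2 has {B, D}, leaving only C.
Row 1, column 4: row 1 has {A, C, E} and column 4 has {C, D}, leaving only B.
Row 1, column 3: row 1 has {A, B, C, E} and column 3 has {}, leaving only D.
Row 3, column 1: row 3 has {C, D} and column 1 has {A, E}, leaving only B.
Row 4, column 1: row 4 has {B, D, E} and column 1 has {A, B, E}, leaving only C.
Row 2, column 1: row 2 has {B} and column 1 has {A, B, C, E}, leaving only D.
Row 4, column 3: row 4 has {B, C, D, E} and column 3 has {D}, leaving only A.
Row 3, column 3: row 3 has {B, C, D} and column 3 has {A, D}, leaving only E.
Row 2 already has {B, D} and column 3 already has {A, D, E}, so row 2, column 3 must be C.

C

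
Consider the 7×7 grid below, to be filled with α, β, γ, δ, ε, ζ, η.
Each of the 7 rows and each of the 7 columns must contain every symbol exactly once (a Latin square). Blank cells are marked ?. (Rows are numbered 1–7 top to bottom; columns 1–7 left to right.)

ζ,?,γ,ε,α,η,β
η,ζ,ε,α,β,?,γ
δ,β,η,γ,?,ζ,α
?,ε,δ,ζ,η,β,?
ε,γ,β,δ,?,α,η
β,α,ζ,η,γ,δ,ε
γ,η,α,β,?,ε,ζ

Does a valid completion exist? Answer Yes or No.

No

Row 2, column 6: row 2 together with column 6 already contain {α, β, γ, δ, ε, ζ, η} — every symbol — so nothing can go there. The grid has no valid completion.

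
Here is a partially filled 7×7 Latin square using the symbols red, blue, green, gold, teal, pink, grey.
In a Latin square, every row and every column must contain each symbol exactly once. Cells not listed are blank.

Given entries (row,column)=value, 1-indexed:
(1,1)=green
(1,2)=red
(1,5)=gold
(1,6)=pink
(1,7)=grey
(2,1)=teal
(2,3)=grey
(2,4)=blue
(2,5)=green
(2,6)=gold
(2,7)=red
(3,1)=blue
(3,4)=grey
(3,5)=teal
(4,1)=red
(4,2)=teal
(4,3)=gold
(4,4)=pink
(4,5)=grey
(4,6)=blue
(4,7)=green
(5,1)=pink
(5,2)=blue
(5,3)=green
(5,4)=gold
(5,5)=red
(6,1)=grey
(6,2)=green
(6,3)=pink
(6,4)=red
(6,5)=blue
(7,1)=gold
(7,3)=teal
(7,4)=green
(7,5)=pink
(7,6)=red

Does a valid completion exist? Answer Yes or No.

No row or column among the givens repeats a symbol, and propagating forced cells runs into no contradiction.
One valid completion exists (for instance, green red blue teal gold pink grey / teal pink grey blue green gold red / blue gold red grey teal green pink / red teal gold pink grey blue green / pink blue green gold red grey teal / grey green pink red blue teal gold / gold grey teal green pink red blue).

Yes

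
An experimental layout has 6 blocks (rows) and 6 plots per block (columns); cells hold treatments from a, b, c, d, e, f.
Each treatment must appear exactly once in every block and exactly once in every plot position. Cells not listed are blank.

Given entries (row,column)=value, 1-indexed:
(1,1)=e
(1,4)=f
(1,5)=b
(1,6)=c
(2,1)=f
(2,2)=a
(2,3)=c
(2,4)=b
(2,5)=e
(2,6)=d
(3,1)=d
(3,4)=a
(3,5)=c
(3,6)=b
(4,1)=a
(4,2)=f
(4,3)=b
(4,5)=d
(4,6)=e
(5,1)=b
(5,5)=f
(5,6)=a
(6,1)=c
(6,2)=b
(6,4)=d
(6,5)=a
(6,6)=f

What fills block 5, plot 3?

d

Block 1, plot 2: block 1 has {b, c, e, f} and plot 2 has {a, b, f}, leaving only d.
Block 1, plot 3: block 1 has {b, c, d, e, f} and plot 3 has {b, c}, leaving only a.
Block 3, plot 2: block 3 has {a, b, c, d} and plot 2 has {a, b, d, f}, leaving only e.
Block 3, plot 3: block 3 has {a, b, c, d, e} and plot 3 has {a, b, c}, leaving only f.
Block 4, plot 4: block 4 has {a, b, d, e, f} and plot 4 has {a, b, d, f}, leaving only c.
Block 5, plot 2: block 5 has {a, b, f} and plot 2 has {a, b, d, e, f}, leaving only c.
Block 5, plot 4: block 5 has {a, b, c, f} and plot 4 has {a, b, c, d, f}, leaving only e.
Block 5 already has {a, b, c, e, f} and plot 3 already has {a, b, c, f}, so block 5, plot 3 must be d.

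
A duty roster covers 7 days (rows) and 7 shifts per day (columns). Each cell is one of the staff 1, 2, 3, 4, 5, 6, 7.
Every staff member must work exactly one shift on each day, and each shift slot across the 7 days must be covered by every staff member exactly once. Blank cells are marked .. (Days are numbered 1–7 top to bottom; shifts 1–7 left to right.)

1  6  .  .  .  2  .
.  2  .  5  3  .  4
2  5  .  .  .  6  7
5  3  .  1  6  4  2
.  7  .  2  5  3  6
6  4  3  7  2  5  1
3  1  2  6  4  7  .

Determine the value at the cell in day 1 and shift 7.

3

Day 1, shift 5: day 1 has {1, 2, 6} and shift 5 has {2, 3, 4, 5, 6}, leaving only 7.
Day 2, shift 1: day 2 has {2, 3, 4, 5} and shift 1 has {1, 2, 3, 5, 6}, leaving only 7.
Day 2, shift 6: day 2 has {2, 3, 4, 5, 7} and shift 6 has {2, 3, 4, 5, 6, 7}, leaving only 1.
Day 2, shift 3: day 2 has {1, 2, 3, 4, 5, 7} and shift 3 has {2, 3}, leaving only 6.
Day 3, shift 5: day 3 has {2, 5, 6, 7} and shift 5 has {2, 3, 4, 5, 6, 7}, leaving only 1.
Day 3, shift 3: day 3 has {1, 2, 5, 6, 7} and shift 3 has {2, 3, 6}, leaving only 4.
Day 1, shift 3: day 1 has {1, 2, 6, 7} and shift 3 has {2, 3, 4, 6}, leaving only 5.
Day 1 already has {1, 2, 5, 6, 7} and shift 7 already has {1, 2, 4, 6, 7}, so day 1, shift 7 must be 3.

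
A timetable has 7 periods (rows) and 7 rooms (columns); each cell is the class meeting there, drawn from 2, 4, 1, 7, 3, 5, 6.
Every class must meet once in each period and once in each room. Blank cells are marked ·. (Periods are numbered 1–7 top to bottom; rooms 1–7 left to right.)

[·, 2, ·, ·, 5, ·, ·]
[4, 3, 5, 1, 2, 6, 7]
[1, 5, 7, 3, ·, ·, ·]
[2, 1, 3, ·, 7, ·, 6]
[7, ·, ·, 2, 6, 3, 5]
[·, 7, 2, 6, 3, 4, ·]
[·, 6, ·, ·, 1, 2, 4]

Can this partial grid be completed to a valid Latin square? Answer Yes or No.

Period 3, room 6: period 3 together with room 6 already contain {2, 4, 1, 7, 3, 5, 6} — every symbol — so nothing can go there. The grid has no valid completion.

No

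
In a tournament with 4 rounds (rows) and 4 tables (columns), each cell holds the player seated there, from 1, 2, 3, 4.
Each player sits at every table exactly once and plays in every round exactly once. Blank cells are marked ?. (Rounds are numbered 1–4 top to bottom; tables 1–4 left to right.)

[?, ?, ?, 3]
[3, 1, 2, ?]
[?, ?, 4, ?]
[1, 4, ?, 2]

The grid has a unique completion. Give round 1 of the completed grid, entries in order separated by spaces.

Round 1, table 2: round 1 has {3} and table 2 has {1, 4}, leaving only 2.
Round 1, table 1: round 1 has {2, 3} and table 1 has {1, 3}, leaving only 4.
Round 1, table 3: round 1 has {2, 3, 4} and table 3 has {2, 4}, leaving only 1.
So round 1 reads: 4 2 1 3.

4 2 1 3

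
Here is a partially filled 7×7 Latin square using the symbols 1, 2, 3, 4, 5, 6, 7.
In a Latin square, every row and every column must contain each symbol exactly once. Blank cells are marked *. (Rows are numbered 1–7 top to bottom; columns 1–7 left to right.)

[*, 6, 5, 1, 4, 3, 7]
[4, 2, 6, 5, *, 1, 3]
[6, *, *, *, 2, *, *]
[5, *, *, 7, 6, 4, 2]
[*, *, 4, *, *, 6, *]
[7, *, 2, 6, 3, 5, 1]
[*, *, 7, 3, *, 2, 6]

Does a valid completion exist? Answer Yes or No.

Row 1, column 1: row 1 has {1, 3, 4, 5, 6, 7} and column 1 has {4, 5, 6, 7}, so it must be 2.
Row 2, column 5: row 2 has {1, 2, 3, 4, 5, 6} and column 5 has {2, 3, 4, 6}, so it must be 7.
Row 3, column 4: row 3 has {2, 6} and column 4 has {1, 3, 5, 6, 7}, so it must be 4.
Row 3, column 6: row 3 has {2, 4, 6} and column 6 has {1, 2, 3, 4, 5, 6}, so it must be 7.
Row 3, column 7: row 3 has {2, 4, 6, 7} and column 7 has {1, 2, 3, 6, 7}, so it must be 5.
Now row 5, column 7: row 5 together with column 7 already contain {1, 2, 3, 4, 5, 6, 7} — every symbol — so nothing can go there. The grid has no valid completion.

No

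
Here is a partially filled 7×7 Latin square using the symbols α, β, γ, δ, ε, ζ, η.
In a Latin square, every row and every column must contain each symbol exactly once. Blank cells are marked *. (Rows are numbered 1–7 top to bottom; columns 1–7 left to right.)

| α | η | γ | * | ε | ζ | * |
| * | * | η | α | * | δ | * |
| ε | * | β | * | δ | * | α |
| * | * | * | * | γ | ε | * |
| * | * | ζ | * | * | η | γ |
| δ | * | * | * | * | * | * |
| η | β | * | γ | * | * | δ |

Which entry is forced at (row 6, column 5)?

Row 1, column 7: row 1 has {α, γ, ε, ζ, η} and column 7 has {α, γ, δ}, leaving only β.
Row 1, column 4: row 1 has {α, β, γ, ε, ζ, η} and column 4 has {α, γ}, leaving only δ.
Row 3, column 6: row 3 has {α, β, δ, ε} and column 6 has {δ, ε, ζ, η}, leaving only γ.
Row 3, column 2: row 3 has {α, β, γ, δ, ε} and column 2 has {β, η}, leaving only ζ.
Row 3, column 4: row 3 has {α, β, γ, δ, ε, ζ} and column 4 has {α, γ, δ}, leaving only η.
Row 5, column 1: row 5 has {γ, ζ, η} and column 1 has {α, δ, ε, η}, leaving only β.
Row 4, column 1: row 4 has {γ, ε} and column 1 has {α, β, δ, ε, η}, leaving only ζ.
Row 2, column 1: row 2 has {α, δ, η} and column 1 has {α, β, δ, ε, ζ, η}, leaving only γ.
Row 2, column 2: row 2 has {α, γ, δ, η} and column 2 has {β, ζ, η}, leaving only ε.
Row 2, column 7: row 2 has {α, γ, δ, ε, η} and column 7 has {α, β, γ, δ}, leaving only ζ.
Row 2, column 5: row 2 has {α, γ, δ, ε, ζ, η} and column 5 has {γ, δ, ε}, leaving only β.
Row 4, column 4: row 4 has {γ, ε, ζ} and column 4 has {α, γ, δ, η}, leaving only β.
Row 4, column 7: row 4 has {β, γ, ε, ζ} and column 7 has {α, β, γ, δ, ζ}, leaving only η.
Row 5, column 4: row 5 has {β, γ, ζ, η} and column 4 has {α, β, γ, δ, η}, leaving only ε.
Row 5, column 5: row 5 has {β, γ, ε, ζ, η} and column 5 has {β, γ, δ, ε}, leaving only α.
Row 5, column 2: row 5 has {α, β, γ, ε, ζ, η} and column 2 has {β, ε, ζ, η}, leaving only δ.
Row 4, column 2: row 4 has {β, γ, ε, ζ, η} and column 2 has {β, δ, ε, ζ, η}, leaving only α.
Row 4, column 3: row 4 has {α, β, γ, ε, ζ, η} and column 3 has {β, γ, ζ, η}, leaving only δ.
Row 6, column 2: row 6 has {δ} and column 2 has {α, β, δ, ε, ζ, η}, leaving only γ.
Row 6, column 4: row 6 has {γ, δ} and column 4 has {α, β, γ, δ, ε, η}, leaving only ζ.
Row 6 already has {γ, δ, ζ} and column 5 already has {α, β, γ, δ, ε}, so row 6, column 5 must be η.

η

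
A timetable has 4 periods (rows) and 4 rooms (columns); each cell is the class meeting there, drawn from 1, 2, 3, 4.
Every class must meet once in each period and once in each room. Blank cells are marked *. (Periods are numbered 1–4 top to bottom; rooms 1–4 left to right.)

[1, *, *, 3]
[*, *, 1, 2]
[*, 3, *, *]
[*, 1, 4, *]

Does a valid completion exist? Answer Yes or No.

No

Period 4, room 4: period 4 together with room 4 already contain {1, 2, 3, 4} — every symbol — so nothing can go there. The grid has no valid completion.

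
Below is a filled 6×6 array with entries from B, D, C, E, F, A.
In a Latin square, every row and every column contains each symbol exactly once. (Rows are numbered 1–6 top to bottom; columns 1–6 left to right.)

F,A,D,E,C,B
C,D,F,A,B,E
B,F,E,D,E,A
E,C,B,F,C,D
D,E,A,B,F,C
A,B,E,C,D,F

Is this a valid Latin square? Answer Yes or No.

No

Row 4 contains C twice (at columns 2 and 5); row 3 is also not a permutation.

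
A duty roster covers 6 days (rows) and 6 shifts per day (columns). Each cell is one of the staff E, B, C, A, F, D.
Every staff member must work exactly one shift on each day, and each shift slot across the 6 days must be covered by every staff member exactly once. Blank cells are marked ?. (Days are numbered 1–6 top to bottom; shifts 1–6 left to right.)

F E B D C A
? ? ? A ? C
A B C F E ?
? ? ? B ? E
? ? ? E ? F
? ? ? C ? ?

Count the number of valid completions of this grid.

16

Day 2, shift 1: eliminating its day and shift leaves {E, B, D}.
Day 2, shift 2: eliminating its day and shift leaves {F, D}.
Day 2, shift 3: eliminating its day and shift leaves {E, F, D}.
Day 2, shift 5: eliminating its day and shift leaves {B, F, D}.
Day 3, shift 6: eliminating its day and shift leaves {D}.
Day 4, shift 1: eliminating its day and shift leaves {C, D}.
Day 4, shift 2: eliminating its day and shift leaves {C, A, F, D}.
Day 4, shift 3: eliminating its day and shift leaves {A, F, D}.
Day 4, shift 5: eliminating its day and shift leaves {A, F, D}.
Day 5, shift 1: eliminating its day and shift leaves {B, C, D}.
Day 5, shift 2: eliminating its day and shift leaves {C, A, D}.
Day 5, shift 3: eliminating its day and shift leaves {A, D}.
Day 5, shift 5: eliminating its day and shift leaves {B, A, D}.
Day 6, shift 1: eliminating its day and shift leaves {E, B, D}.
Day 6, shift 2: eliminating its day and shift leaves {A, F, D}.
Day 6, shift 3: eliminating its day and shift leaves {E, A, F, D}.
Day 6, shift 5: eliminating its day and shift leaves {B, A, F, D}.
Day 6, shift 6: eliminating its day and shift leaves {B, D}.
Enumerating the assignments across these blanks that avoid any day or shift repeat gives 16 completions.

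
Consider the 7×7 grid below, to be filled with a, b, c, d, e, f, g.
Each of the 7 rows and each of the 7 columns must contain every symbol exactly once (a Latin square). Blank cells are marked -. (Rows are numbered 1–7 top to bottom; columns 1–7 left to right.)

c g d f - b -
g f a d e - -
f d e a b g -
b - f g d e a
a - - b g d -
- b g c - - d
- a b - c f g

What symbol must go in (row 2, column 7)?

b

Row 1, column 5: row 1 has {b, c, d, f, g} and column 5 has {b, c, d, e, g}, leaving only a.
Row 1, column 7: row 1 has {a, b, c, d, f, g} and column 7 has {a, d, g}, leaving only e.
Row 2, column 6: row 2 has {a, d, e, f, g} and column 6 has {b, d, e, f, g}, leaving only c.
Row 2 already has {a, c, d, e, f, g} and column 7 already has {a, d, e, g}, so row 2, column 7 must be b.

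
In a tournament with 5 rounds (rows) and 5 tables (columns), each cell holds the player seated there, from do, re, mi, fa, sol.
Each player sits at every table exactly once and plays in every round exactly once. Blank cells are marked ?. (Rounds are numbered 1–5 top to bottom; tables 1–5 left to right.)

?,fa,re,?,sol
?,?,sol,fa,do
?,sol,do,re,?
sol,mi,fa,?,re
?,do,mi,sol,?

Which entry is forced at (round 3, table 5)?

mi

Round 2, table 2: round 2 has {do, fa, sol} and table 2 has {do, mi, fa, sol}, leaving only re.
Round 2, table 1: round 2 has {do, re, fa, sol} and table 1 has {sol}, leaving only mi.
Round 1, table 1: round 1 has {re, fa, sol} and table 1 has {mi, sol}, leaving only do.
Round 1, table 4: round 1 has {do, re, fa, sol} and table 4 has {re, fa, sol}, leaving only mi.
Round 3, table 1: round 3 has {do, re, sol} and table 1 has {do, mi, sol}, leaving only fa.
Round 3 already has {do, re, fa, sol} and table 5 already has {do, re, sol}, so round 3, table 5 must be mi.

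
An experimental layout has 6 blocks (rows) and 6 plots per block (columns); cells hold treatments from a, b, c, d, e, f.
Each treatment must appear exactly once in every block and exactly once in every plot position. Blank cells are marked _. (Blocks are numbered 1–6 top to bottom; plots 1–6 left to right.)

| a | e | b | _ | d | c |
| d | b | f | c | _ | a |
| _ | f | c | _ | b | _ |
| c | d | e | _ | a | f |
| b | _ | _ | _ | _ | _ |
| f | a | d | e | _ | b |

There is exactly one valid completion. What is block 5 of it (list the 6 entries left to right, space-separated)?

Block 5, plot 2: block 5 has {b} and plot 2 has {a, b, d, e, f}, leaving only c.
Block 5, plot 3: block 5 has {b, c} and plot 3 has {b, c, d, e, f}, leaving only a.
Block 1, plot 4: block 1 has {a, b, c, d, e} and plot 4 has {c, e}, leaving only f.
Block 5, plot 4: block 5 has {a, b, c} and plot 4 has {c, e, f}, leaving only d.
Block 5, plot 6: block 5 has {a, b, c, d} and plot 6 has {a, b, c, f}, leaving only e.
Block 5, plot 5: block 5 has {a, b, c, d, e} and plot 5 has {a, b, d}, leaving only f.
So block 5 reads: b c a d f e.

b c a d f e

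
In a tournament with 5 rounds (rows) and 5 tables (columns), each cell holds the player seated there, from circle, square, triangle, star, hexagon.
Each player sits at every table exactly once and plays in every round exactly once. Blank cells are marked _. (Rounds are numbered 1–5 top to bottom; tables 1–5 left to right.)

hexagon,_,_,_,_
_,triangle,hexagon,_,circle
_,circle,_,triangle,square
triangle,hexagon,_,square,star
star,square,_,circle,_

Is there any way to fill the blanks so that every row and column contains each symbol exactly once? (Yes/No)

Round 3, table 1: round 3 together with table 1 already contain {circle, square, triangle, star, hexagon} — every symbol — so nothing can go there. The grid has no valid completion.

No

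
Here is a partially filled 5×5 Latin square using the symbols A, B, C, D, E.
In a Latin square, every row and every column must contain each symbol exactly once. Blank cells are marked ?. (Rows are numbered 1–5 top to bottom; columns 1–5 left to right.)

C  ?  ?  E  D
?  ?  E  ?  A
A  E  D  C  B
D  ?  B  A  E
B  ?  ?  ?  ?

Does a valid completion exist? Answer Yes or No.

Row 2, column 1: row 2 together with column 1 already contain {A, B, C, D, E} — every symbol — so nothing can go there. The grid has no valid completion.

No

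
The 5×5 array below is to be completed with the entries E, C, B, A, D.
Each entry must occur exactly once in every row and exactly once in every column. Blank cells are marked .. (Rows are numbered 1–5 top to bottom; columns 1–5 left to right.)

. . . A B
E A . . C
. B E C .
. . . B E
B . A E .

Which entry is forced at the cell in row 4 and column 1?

A

Row 2, column 4: row 2 has {E, C, A} and column 4 has {E, C, B, A}, leaving only D.
Row 2, column 3: row 2 has {E, C, A, D} and column 3 has {E, A}, leaving only B.
Row 5, column 5: row 5 has {E, B, A} and column 5 has {E, C, B}, leaving only D.
Row 3, column 5: row 3 has {E, C, B} and column 5 has {E, C, B, D}, leaving only A.
Row 3, column 1: row 3 has {E, C, B, A} and column 1 has {E, B}, leaving only D.
Row 1, column 1: row 1 has {B, A} and column 1 has {E, B, D}, leaving only C.
Row 4 already has {E, B} and column 1 already has {E, C, B, D}, so row 4, column 1 must be A.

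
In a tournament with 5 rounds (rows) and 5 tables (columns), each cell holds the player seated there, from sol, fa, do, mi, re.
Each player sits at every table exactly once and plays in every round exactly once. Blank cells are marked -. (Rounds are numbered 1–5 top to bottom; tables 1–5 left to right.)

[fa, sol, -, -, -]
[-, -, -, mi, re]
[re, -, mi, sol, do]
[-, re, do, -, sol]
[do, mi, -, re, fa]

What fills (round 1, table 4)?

do

Round 1 already has {sol, fa} and table 4 already has {sol, mi, re}, so round 1, table 4 must be do.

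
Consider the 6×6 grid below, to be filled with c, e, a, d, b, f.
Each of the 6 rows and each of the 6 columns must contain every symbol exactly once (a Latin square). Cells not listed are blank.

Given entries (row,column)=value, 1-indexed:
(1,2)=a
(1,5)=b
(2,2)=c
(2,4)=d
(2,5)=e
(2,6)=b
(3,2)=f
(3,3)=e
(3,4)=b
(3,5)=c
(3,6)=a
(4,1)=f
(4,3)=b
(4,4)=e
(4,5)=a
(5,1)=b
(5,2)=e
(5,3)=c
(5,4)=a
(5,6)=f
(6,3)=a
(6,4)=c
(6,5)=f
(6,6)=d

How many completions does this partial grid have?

Row 1, column 1: eliminating its row and column leaves {c, e, d}.
Row 1, column 3: eliminating its row and column leaves {d, f}.
Row 1, column 4: eliminating its row and column leaves {f}.
Row 1, column 6: eliminating its row and column leaves {c, e}.
Row 2, column 1: eliminating its row and column leaves {a}.
Row 2, column 3: eliminating its row and column leaves {f}.
Row 3, column 1: eliminating its row and column leaves {d}.
Row 4, column 2: eliminating its row and column leaves {d}.
Row 4, column 6: eliminating its row and column leaves {c}.
Row 5, column 5: eliminating its row and column leaves {d}.
Row 6, column 1: eliminating its row and column leaves {e}.
Row 6, column 2: eliminating its row and column leaves {b}.
Only one assignment across all blanks avoids any row or column repeat, giving 1 completion.

1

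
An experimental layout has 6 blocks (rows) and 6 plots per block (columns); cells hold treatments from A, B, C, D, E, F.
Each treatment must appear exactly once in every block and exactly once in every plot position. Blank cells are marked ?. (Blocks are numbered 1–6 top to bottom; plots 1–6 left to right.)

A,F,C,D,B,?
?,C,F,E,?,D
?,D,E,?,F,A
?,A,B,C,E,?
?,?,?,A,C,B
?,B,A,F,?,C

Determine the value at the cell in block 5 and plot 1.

F

Block 1, plot 6: block 1 has {A, B, C, D, F} and plot 6 has {A, B, C, D}, leaving only E.
Block 2, plot 1: block 2 has {C, D, E, F} and plot 1 has {A}, leaving only B.
Block 2, plot 5: block 2 has {B, C, D, E, F} and plot 5 has {B, C, E, F}, leaving only A.
Block 3, plot 1: block 3 has {A, D, E, F} and plot 1 has {A, B}, leaving only C.
Block 3, plot 4: block 3 has {A, C, D, E, F} and plot 4 has {A, C, D, E, F}, leaving only B.
Block 4, plot 6: block 4 has {A, B, C, E} and plot 6 has {A, B, C, D, E}, leaving only F.
Block 4, plot 1: block 4 has {A, B, C, E, F} and plot 1 has {A, B, C}, leaving only D.
Block 5, plot 2: block 5 has {A, B, C} and plot 2 has {A, B, C, D, F}, leaving only E.
Block 5 already has {A, B, C, E} and plot 1 already has {A, B, C, D}, so block 5, plot 1 must be F.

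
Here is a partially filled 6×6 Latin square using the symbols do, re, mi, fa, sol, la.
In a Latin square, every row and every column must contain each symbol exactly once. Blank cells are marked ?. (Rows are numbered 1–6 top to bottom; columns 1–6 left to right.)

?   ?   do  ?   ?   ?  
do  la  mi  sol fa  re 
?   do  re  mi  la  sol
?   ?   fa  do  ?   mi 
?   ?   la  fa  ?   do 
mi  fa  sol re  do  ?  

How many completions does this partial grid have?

4

Row 1, column 1: eliminating its row and column leaves {re, fa, sol, la}.
Row 1, column 2: eliminating its row and column leaves {re, mi, sol}.
Row 1, column 4: eliminating its row and column leaves {la}.
Row 1, column 5: eliminating its row and column leaves {re, mi, sol}.
Row 1, column 6: eliminating its row and column leaves {fa, la}.
Row 3, column 1: eliminating its row and column leaves {fa}.
Row 4, column 1: eliminating its row and column leaves {re, sol, la}.
Row 4, column 2: eliminating its row and column leaves {re, sol}.
Row 4, column 5: eliminating its row and column leaves {re, sol}.
Row 5, column 1: eliminating its row and column leaves {re, sol}.
Row 5, column 2: eliminating its row and column leaves {re, mi, sol}.
Row 5, column 5: eliminating its row and column leaves {re, mi, sol}.
Row 6, column 6: eliminating its row and column leaves {la}.
Enumerating the assignments across these blanks that avoid any row or column repeat gives 4 completions.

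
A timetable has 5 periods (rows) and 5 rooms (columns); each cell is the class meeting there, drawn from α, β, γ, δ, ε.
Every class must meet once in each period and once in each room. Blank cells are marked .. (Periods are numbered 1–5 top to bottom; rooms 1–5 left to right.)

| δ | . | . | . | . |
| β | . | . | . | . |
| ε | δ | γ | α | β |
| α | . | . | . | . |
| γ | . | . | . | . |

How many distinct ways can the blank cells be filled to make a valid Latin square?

56

Period 1, room 2: eliminating its period and room leaves {α, β, γ, ε}.
Period 1, room 3: eliminating its period and room leaves {α, β, ε}.
Period 1, room 4: eliminating its period and room leaves {β, γ, ε}.
Period 1, room 5: eliminating its period and room leaves {α, γ, ε}.
Period 2, room 2: eliminating its period and room leaves {α, γ, ε}.
Period 2, room 3: eliminating its period and room leaves {α, δ, ε}.
Period 2, room 4: eliminating its period and room leaves {γ, δ, ε}.
Period 2, room 5: eliminating its period and room leaves {α, γ, δ, ε}.
Period 4, room 2: eliminating its period and room leaves {β, γ, ε}.
Period 4, room 3: eliminating its period and room leaves {β, δ, ε}.
Period 4, room 4: eliminating its period and room leaves {β, γ, δ, ε}.
Period 4, room 5: eliminating its period and room leaves {γ, δ, ε}.
Period 5, room 2: eliminating its period and room leaves {α, β, ε}.
Period 5, room 3: eliminating its period and room leaves {α, β, δ, ε}.
Period 5, room 4: eliminating its period and room leaves {β, δ, ε}.
Period 5, room 5: eliminating its period and room leaves {α, δ, ε}.
Enumerating the assignments across these blanks that avoid any period or room repeat gives 56 completions.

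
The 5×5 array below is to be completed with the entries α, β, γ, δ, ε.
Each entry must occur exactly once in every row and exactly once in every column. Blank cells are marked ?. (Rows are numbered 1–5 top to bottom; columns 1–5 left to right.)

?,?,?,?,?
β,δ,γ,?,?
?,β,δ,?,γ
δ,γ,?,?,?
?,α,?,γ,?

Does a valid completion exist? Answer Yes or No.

No row or column among the givens repeats a symbol, and propagating forced cells runs into no contradiction.
One valid completion exists (for instance, γ ε α δ β / β δ γ α ε / α β δ ε γ / δ γ ε β α / ε α β γ δ).

Yes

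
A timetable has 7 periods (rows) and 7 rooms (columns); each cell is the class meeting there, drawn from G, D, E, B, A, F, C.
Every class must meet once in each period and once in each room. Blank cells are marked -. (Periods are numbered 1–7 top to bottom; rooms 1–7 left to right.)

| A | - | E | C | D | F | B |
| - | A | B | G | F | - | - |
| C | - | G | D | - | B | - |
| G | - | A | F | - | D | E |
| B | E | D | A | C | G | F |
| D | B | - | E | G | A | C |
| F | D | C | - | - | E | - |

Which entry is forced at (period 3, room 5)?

E

Period 1, room 2: period 1 has {D, E, B, A, F, C} and room 2 has {D, E, B, A}, leaving only G.
Period 2, room 1: period 2 has {G, B, A, F} and room 1 has {G, D, B, A, F, C}, leaving only E.
Period 2, room 6: period 2 has {G, E, B, A, F} and room 6 has {G, D, E, B, A, F}, leaving only C.
Period 2, room 7: period 2 has {G, E, B, A, F, C} and room 7 has {E, B, F, C}, leaving only D.
Period 3, room 2: period 3 has {G, D, B, C} and room 2 has {G, D, E, B, A}, leaving only F.
Period 3, room 7: period 3 has {G, D, B, F, C} and room 7 has {D, E, B, F, C}, leaving only A.
Period 3 already has {G, D, B, A, F, C} and room 5 already has {G, D, F, C}, so period 3, room 5 must be E.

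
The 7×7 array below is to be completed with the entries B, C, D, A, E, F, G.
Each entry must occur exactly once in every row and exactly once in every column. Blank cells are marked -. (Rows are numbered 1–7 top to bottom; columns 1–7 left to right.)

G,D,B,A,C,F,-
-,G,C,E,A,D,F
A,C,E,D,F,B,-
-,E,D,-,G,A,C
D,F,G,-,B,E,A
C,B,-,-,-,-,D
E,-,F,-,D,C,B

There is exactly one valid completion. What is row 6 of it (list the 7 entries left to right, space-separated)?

Row 6, column 3: row 6 has {B, C, D} and column 3 has {B, C, D, E, F, G}, leaving only A.
Row 6, column 5: row 6 has {B, C, D, A} and column 5 has {B, C, D, A, F, G}, leaving only E.
Row 6, column 6: row 6 has {B, C, D, A, E} and column 6 has {B, C, D, A, E, F}, leaving only G.
Row 6, column 4: row 6 has {B, C, D, A, E, G} and column 4 has {D, A, E}, leaving only F.
So row 6 reads: C B A F E G D.

C B A F E G D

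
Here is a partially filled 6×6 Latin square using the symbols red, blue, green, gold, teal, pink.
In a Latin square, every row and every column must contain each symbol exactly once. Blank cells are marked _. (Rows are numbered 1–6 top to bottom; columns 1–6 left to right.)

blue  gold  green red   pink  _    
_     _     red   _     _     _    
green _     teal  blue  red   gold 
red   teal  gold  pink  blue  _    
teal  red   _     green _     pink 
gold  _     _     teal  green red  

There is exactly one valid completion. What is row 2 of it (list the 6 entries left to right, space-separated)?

pink green red gold teal blue

Row 2, column 1: row 2 has {red} and column 1 has {red, blue, green, gold, teal}, leaving only pink.
Row 2, column 4: row 2 has {red, pink} and column 4 has {red, blue, green, teal, pink}, leaving only gold.
Row 2, column 5: row 2 has {red, gold, pink} and column 5 has {red, blue, green, pink}, leaving only teal.
Row 1, column 6: row 1 has {red, blue, green, gold, pink} and column 6 has {red, gold, pink}, leaving only teal.
Row 3, column 2: row 3 has {red, blue, green, gold, teal} and column 2 has {red, gold, teal}, leaving only pink.
Row 4, column 6: row 4 has {red, blue, gold, teal, pink} and column 6 has {red, gold, teal, pink}, leaving only green.
Row 2, column 6: row 2 has {red, gold, teal, pink} and column 6 has {red, green, gold, teal, pink}, leaving only blue.
Row 2, column 2: row 2 has {red, blue, gold, teal, pink} and column 2 has {red, gold, teal, pink}, leaving only green.
So row 2 reads: pink green red gold teal blue.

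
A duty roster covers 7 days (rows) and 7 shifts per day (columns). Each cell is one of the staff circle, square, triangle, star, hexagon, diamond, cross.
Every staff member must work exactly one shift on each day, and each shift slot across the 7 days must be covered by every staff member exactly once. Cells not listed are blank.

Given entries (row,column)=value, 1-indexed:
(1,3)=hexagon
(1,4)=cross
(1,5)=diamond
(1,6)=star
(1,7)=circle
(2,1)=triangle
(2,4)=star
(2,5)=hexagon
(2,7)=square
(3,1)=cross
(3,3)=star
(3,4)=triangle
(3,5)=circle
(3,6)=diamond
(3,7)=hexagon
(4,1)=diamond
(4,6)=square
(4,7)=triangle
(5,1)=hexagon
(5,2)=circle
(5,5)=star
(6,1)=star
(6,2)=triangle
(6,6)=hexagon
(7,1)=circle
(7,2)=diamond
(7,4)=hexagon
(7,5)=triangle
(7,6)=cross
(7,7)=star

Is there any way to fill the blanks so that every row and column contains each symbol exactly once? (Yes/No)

Day 1, shift 1: day 1 has {circle, star, hexagon, diamond, cross} and shift 1 has {circle, triangle, star, hexagon, diamond, cross}, so it must be square.
Now day 1, shift 2: day 1 together with shift 2 already contain {circle, square, triangle, star, hexagon, diamond, cross} — every symbol — so nothing can go there. The grid has no valid completion.

No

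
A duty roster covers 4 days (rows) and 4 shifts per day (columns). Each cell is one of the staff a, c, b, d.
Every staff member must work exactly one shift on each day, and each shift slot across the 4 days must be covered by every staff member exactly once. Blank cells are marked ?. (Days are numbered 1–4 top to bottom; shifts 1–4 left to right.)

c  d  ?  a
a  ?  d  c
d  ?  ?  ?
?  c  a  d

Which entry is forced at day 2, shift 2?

b

Day 2 already has {a, c, d} and shift 2 already has {c, d}, so day 2, shift 2 must be b.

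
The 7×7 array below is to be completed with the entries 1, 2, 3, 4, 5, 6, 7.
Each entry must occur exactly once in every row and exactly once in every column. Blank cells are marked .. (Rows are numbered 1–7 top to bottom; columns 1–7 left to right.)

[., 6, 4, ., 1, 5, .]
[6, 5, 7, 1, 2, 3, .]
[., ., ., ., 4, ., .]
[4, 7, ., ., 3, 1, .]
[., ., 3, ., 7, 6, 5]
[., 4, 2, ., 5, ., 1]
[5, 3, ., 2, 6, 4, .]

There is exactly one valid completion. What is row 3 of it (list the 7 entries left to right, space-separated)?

Row 2, column 7: row 2 has {1, 2, 3, 5, 6, 7} and column 7 has {1, 5}, leaving only 4.
Row 5, column 4: row 5 has {3, 5, 6, 7} and column 4 has {1, 2}, leaving only 4.
Row 6, column 6: row 6 has {1, 2, 4, 5} and column 6 has {1, 3, 4, 5, 6}, leaving only 7.
Row 3, column 6: row 3 has {4} and column 6 has {1, 3, 4, 5, 6, 7}, leaving only 2.
Row 3, column 2: row 3 has {2, 4} and column 2 has {3, 4, 5, 6, 7}, leaving only 1.
Row 5, column 2: row 5 has {3, 4, 5, 6, 7} and column 2 has {1, 3, 4, 5, 6, 7}, leaving only 2.
Row 5, column 1: row 5 has {2, 3, 4, 5, 6, 7} and column 1 has {4, 5, 6}, leaving only 1.
Row 6, column 1: row 6 has {1, 2, 4, 5, 7} and column 1 has {1, 4, 5, 6}, leaving only 3.
Row 3, column 1: row 3 has {1, 2, 4} and column 1 has {1, 3, 4, 5, 6}, leaving only 7.
Row 1, column 1: row 1 has {1, 4, 5, 6} and column 1 has {1, 3, 4, 5, 6, 7}, leaving only 2.
Row 6, column 4: row 6 has {1, 2, 3, 4, 5, 7} and column 4 has {1, 2, 4}, leaving only 6.
Row 4, column 4: row 4 has {1, 3, 4, 7} and column 4 has {1, 2, 4, 6}, leaving only 5.
Row 3, column 4: row 3 has {1, 2, 4, 7} and column 4 has {1, 2, 4, 5, 6}, leaving only 3.
Row 3, column 7: row 3 has {1, 2, 3, 4, 7} and column 7 has {1, 4, 5}, leaving only 6.
Row 3, column 3: row 3 has {1, 2, 3, 4, 6, 7} and column 3 has {2, 3, 4, 7}, leaving only 5.
So row 3 reads: 7 1 5 3 4 2 6.

7 1 5 3 4 2 6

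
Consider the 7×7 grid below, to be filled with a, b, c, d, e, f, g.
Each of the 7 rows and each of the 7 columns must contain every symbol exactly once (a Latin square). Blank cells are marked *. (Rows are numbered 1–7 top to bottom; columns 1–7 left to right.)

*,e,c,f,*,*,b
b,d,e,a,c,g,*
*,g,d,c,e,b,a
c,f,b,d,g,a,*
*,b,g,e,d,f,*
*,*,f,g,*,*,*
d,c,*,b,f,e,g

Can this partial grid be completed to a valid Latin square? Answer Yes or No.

No row or column among the givens repeats a symbol, and propagating forced cells runs into no contradiction.
One valid completion exists (for instance, g e c f a d b / b d e a c g f / f g d c e b a / c f b d g a e / a b g e d f c / e a f g b c d / d c a b f e g).

Yes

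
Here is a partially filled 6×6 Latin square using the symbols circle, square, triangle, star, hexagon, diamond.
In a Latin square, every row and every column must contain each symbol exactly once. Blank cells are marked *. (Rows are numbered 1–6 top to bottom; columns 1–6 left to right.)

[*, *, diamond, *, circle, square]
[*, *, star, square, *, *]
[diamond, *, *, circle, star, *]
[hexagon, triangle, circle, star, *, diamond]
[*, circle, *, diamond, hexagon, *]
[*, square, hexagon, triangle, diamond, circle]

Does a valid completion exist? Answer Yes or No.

No row or column among the givens repeats a symbol, and propagating forced cells runs into no contradiction.
One valid completion exists (for instance, triangle star diamond hexagon circle square / circle diamond star square triangle hexagon / diamond hexagon square circle star triangle / hexagon triangle circle star square diamond / square circle triangle diamond hexagon star / star square hexagon triangle diamond circle).

Yes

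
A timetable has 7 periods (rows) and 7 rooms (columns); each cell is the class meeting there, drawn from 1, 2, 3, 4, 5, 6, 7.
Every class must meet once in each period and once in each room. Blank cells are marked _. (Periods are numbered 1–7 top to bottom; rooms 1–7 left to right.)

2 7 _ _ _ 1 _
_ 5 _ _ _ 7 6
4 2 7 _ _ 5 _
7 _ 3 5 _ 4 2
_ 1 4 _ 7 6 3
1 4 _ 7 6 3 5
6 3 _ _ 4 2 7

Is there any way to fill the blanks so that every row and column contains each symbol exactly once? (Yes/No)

No period or room among the givens repeats a symbol, and propagating forced cells runs into no contradiction.
One valid completion exists (for instance, 2 7 6 3 5 1 4 / 3 5 1 4 2 7 6 / 4 2 7 6 3 5 1 / 7 6 3 5 1 4 2 / 5 1 4 2 7 6 3 / 1 4 2 7 6 3 5 / 6 3 5 1 4 2 7).

Yes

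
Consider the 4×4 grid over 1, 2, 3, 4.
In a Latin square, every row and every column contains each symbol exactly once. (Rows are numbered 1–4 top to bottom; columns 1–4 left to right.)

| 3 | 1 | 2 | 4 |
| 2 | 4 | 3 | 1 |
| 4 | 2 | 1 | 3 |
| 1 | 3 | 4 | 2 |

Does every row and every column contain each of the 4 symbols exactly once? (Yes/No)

Yes

Each row is a permutation of the 4 symbols, and so is each column.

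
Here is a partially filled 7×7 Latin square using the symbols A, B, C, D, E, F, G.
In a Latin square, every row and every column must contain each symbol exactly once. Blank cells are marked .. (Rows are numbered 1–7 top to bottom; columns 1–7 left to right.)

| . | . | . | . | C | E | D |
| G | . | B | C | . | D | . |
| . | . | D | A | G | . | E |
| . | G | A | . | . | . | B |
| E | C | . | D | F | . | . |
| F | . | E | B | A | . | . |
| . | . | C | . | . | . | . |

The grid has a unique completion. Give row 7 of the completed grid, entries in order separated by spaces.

D E C F B A G

Row 2, column 5: row 2 has {B, C, D, G} and column 5 has {A, C, F, G}, leaving only E.
Row 4, column 5: row 4 has {A, B, G} and column 5 has {A, C, E, F, G}, leaving only D.
Row 7, column 5: row 7 has {C} and column 5 has {A, C, D, E, F, G}, leaving only B.
Row 4, column 1: row 4 has {A, B, D, G} and column 1 has {E, F, G}, leaving only C.
Row 3, column 1: row 3 has {A, D, E, G} and column 1 has {C, E, F, G}, leaving only B.
Row 1, column 1: row 1 has {C, D, E} and column 1 has {B, C, E, F, G}, leaving only A.
Row 7, column 1: row 7 has {B, C} and column 1 has {A, B, C, E, F, G}, leaving only D.
Row 3, column 2: row 3 has {A, B, D, E, G} and column 2 has {C, G}, leaving only F.
Row 1, column 2: row 1 has {A, C, D, E} and column 2 has {C, F, G}, leaving only B.
Row 2, column 2: row 2 has {B, C, D, E, G} and column 2 has {B, C, F, G}, leaving only A.
Row 7, column 2: row 7 has {B, C, D} and column 2 has {A, B, C, F, G}, leaving only E.
Row 2, column 7: row 2 has {A, B, C, D, E, G} and column 7 has {B, D, E}, leaving only F.
Row 3, column 6: row 3 has {A, B, D, E, F, G} and column 6 has {D, E}, leaving only C.
Row 4, column 6: row 4 has {A, B, C, D, G} and column 6 has {C, D, E}, leaving only F.
Row 4, column 4: row 4 has {A, B, C, D, F, G} and column 4 has {A, B, C, D}, leaving only E.
Row 5, column 3: row 5 has {C, D, E, F} and column 3 has {A, B, C, D, E}, leaving only G.
Row 1, column 3: row 1 has {A, B, C, D, E} and column 3 has {A, B, C, D, E, G}, leaving only F.
Row 1, column 4: row 1 has {A, B, C, D, E, F} and column 4 has {A, B, C, D, E}, leaving only G.
Row 7, column 4: row 7 has {B, C, D, E} and column 4 has {A, B, C, D, E, G}, leaving only F.
Row 5, column 7: row 5 has {C, D, E, F, G} and column 7 has {B, D, E, F}, leaving only A.
Row 7, column 7: row 7 has {B, C, D, E, F} and column 7 has {A, B, D, E, F}, leaving only G.
Row 7, column 6: row 7 has {B, C, D, E, F, G} and column 6 has {C, D, E, F}, leaving only A.
So row 7 reads: D E C F B A G.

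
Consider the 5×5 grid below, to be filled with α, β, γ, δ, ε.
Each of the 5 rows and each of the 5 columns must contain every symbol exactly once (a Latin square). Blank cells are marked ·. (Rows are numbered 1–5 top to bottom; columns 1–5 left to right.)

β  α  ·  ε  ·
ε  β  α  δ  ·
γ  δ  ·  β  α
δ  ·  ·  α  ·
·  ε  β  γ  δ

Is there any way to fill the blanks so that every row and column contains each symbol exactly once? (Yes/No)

Row 1, column 5: row 1 has {α, β, ε} and column 5 has {α, δ}, so it must be γ.
Now row 2, column 5: row 2 together with column 5 already contain {α, β, γ, δ, ε} — every symbol — so nothing can go there. The grid has no valid completion.

No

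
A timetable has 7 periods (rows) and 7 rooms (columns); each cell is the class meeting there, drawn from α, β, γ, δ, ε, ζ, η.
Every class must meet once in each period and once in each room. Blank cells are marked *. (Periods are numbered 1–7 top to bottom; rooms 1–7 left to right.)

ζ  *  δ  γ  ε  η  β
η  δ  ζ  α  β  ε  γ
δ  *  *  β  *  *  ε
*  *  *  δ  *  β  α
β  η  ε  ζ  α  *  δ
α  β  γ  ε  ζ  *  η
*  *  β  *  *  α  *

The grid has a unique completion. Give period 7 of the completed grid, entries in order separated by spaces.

Period 7, room 4: period 7 has {α, β} and room 4 has {α, β, γ, δ, ε, ζ}, leaving only η.
Period 7, room 7: period 7 has {α, β, η} and room 7 has {α, β, γ, δ, ε, η}, leaving only ζ.
Period 1, room 2: period 1 has {β, γ, δ, ε, ζ, η} and room 2 has {β, δ, η}, leaving only α.
Period 4, room 3: period 4 has {α, β, δ} and room 3 has {β, γ, δ, ε, ζ}, leaving only η.
Period 3, room 3: period 3 has {β, δ, ε} and room 3 has {β, γ, δ, ε, ζ, η}, leaving only α.
Period 4, room 5: period 4 has {α, β, δ, η} and room 5 has {α, β, ε, ζ}, leaving only γ.
Period 7, room 5: period 7 has {α, β, ζ, η} and room 5 has {α, β, γ, ε, ζ}, leaving only δ.
Period 3, room 5: period 3 has {α, β, δ, ε} and room 5 has {α, β, γ, δ, ε, ζ}, leaving only η.
Period 4, room 1: period 4 has {α, β, γ, δ, η} and room 1 has {α, β, δ, ζ, η}, leaving only ε.
Period 7, room 1: period 7 has {α, β, δ, ζ, η} and room 1 has {α, β, δ, ε, ζ, η}, leaving only γ.
Period 7, room 2: period 7 has {α, β, γ, δ, ζ, η} and room 2 has {α, β, δ, η}, leaving only ε.
So period 7 reads: γ ε β η δ α ζ.

γ ε β η δ α ζ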